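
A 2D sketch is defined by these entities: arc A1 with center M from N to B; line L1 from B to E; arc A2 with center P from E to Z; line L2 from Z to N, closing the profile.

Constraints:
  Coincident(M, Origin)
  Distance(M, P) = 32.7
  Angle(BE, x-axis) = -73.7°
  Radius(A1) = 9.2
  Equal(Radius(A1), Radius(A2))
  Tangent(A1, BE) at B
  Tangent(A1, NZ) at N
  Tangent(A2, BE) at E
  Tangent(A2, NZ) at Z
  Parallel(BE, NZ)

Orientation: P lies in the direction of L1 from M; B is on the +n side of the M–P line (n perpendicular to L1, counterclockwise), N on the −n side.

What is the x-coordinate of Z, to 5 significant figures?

0.34759

The slot axis is L1's direction at -73.7°, so u = (cos -73.7°, sin -73.7°) = (0.28067, -0.95981) and n = (−sin -73.7°, cos -73.7°) = (0.95981, 0.28067). M is at the origin and P lies 32.7 along u from M, so P = 32.7·u = (9.1778, -31.386). Tangency of A1 to both parallel lines with radius 9.2 puts B and N at M ± 9.2·n: B = (8.8302, 2.5821), N = (-8.8302, -2.5821). Equal radii place E and Z the same way about P: E = P + 9.2·n = (18.008, -28.803), Z = P − 9.2·n = (0.34759, -33.968). So Z.x = 0.34759.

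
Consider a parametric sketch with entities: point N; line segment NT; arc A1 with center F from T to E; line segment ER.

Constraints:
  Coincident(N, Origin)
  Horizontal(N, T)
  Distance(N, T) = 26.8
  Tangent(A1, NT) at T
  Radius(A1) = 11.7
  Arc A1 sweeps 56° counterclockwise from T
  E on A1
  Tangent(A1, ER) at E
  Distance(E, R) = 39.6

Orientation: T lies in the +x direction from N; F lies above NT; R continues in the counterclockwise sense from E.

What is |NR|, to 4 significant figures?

69.87

N is at the origin; NT is horizontal with |NT| = 26.8 and T on the +x side, so T = (26.80, 0.000). Tangency of A1 to NT means the radius FT is perpendicular to NT, so F = T + (0, 11.7) = (26.80, 11.70). On A1, T sits at bearing -90° from F; a 56° counterclockwise sweep puts E at bearing -34°, so E = F + 11.7·(cos -34°, sin -34°) = (36.50, 5.157). A1 meets ER tangentially, so FE is at right angles to ER, so ER runs along (−sin -34°, cos -34°); with |ER| = 39.6, R = (58.64, 37.99). Then |NR| = |R − N| = 69.87.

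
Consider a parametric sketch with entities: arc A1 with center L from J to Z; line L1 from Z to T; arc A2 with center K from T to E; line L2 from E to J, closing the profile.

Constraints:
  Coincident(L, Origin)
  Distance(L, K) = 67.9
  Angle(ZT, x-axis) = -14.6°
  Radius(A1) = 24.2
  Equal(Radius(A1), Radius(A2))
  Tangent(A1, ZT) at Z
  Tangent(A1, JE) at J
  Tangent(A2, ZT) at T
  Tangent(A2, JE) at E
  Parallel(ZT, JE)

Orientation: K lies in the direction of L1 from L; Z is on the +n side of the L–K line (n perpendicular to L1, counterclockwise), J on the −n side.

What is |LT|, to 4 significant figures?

72.08

Tangency of A1 to both parallel lines with radius 24.2 puts Z and J at L ± 24.2·n: Z = (6.100, 23.42), J = (-6.100, -23.42). Equal radii place T and E the same way about K: T = K + 24.2·n = (71.81, 6.303), E = K − 24.2·n = (59.61, -40.53). Then |LT| = |T − L| = 72.08.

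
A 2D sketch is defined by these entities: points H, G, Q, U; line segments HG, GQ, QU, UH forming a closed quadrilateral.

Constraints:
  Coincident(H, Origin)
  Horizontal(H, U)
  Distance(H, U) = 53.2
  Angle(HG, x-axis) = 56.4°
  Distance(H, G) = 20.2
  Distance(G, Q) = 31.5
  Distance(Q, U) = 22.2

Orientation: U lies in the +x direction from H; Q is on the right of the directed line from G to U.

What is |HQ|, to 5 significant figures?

32.761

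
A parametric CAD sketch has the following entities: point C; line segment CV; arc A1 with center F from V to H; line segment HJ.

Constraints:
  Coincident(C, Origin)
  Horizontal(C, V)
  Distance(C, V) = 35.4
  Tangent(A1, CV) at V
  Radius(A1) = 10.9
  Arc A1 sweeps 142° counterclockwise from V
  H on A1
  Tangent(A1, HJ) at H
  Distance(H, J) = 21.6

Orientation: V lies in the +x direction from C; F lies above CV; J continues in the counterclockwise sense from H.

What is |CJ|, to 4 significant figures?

41.29

On A1, V sits at bearing -90° from F; a 142° counterclockwise sweep puts H at bearing 52°, so H = F + 10.9·(cos 52°, sin 52°) = (42.11, 19.49). The tangent condition forces FH to be normal to HJ, so HJ runs along (−sin 52°, cos 52°); with |HJ| = 21.6, J = (25.09, 32.79). Then |CJ| = |J − C| = 41.29.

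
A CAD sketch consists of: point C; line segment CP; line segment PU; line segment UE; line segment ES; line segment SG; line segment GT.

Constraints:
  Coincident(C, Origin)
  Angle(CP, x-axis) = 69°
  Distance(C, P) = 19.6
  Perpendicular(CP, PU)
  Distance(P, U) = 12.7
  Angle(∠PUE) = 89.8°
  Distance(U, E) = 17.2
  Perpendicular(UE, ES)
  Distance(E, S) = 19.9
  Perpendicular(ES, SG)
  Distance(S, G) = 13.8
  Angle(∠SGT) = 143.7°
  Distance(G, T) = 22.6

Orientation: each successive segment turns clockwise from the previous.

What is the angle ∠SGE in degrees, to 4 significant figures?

55.26°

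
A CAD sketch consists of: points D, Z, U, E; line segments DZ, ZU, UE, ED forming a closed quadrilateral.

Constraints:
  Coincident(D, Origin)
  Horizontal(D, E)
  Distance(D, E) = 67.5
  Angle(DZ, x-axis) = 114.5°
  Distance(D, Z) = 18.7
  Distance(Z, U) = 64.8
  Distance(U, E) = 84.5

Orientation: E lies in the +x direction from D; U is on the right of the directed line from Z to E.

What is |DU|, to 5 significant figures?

47.615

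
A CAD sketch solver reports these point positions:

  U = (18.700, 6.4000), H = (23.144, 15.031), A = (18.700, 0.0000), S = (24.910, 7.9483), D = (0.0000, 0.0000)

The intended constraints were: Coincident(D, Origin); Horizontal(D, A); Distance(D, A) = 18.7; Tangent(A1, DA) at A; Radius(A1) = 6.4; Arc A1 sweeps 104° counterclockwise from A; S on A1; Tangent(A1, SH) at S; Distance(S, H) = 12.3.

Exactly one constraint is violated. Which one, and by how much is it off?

Distance(S, H) = 12.3 — off by 5.00.

D = (0.00, 0.00) ✓; D.y = 0.00, A.y = 0.00 ✓; |DA| = 18.70 ✓; ∠(UA, AD) = 90.00° ✓; |UA| = 6.400 ✓; bearing(U→S) − bearing(U→A) = 104.0° ✓; |US| = 6.400 ✓; ∠(US, SH) = 90.00° ✓; |SH| = 7.300 ✗.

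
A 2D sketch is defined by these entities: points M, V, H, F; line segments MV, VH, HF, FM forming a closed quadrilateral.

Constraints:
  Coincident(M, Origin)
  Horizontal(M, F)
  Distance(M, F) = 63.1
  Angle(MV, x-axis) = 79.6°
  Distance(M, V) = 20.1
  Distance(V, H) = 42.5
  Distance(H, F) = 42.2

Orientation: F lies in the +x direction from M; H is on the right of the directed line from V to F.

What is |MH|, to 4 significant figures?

30.00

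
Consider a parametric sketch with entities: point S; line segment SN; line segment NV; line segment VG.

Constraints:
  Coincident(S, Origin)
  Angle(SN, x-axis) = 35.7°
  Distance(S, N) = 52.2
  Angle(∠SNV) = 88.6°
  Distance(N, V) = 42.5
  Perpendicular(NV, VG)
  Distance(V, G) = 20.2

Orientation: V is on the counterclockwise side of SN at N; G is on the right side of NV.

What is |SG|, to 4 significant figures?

83.30

∠SNV = 88.6°, so NV runs at 35.7° + (180° − 88.6°) = 127.1° from the x-axis; with |NV| = 42.5, V = N + 42.5·(cos 127.1°, sin 127.1°) = (16.75, 64.36). The perpendicularity gives VG at right angles to NV; with |VG| = 20.2 on the right of NV, G = V + 20.2·(0.7976, 0.6032) = (32.87, 76.54). Then |SG| = |G − S| = 83.30.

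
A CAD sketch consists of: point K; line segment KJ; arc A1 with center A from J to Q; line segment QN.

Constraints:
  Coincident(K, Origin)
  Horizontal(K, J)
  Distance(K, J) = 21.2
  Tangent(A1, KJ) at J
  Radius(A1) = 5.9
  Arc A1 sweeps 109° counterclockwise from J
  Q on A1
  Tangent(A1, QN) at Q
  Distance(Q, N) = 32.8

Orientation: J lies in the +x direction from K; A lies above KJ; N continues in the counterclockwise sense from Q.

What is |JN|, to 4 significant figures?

39.17

K is at the origin; K and J share the same y with |KJ| = 21.2 and J on the +x side, so J = (21.20, 0.000). A1 meets KJ tangentially, so AJ is at right angles to KJ, so A = J + (0, 5.9) = (21.20, 5.900). On A1, J sits at bearing -90° from A; a 109° counterclockwise sweep puts Q at bearing 19°, so Q = A + 5.9·(cos 19°, sin 19°) = (26.78, 7.821). Tangency of A1 to QN means the radius AQ is perpendicular to QN, so QN runs along (−sin 19°, cos 19°); with |QN| = 32.8, N = (16.10, 38.83). Then |JN| = |N − J| = 39.17.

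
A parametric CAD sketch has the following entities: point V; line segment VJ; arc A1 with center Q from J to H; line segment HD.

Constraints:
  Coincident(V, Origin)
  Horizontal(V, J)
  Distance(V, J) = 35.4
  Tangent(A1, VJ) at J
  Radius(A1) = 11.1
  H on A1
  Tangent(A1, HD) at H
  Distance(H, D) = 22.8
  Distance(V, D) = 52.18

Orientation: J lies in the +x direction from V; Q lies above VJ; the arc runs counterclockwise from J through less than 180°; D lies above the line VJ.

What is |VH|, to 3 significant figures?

48.2

Checks: V.y = 0.00, J.y = 0.00 ✓; |VJ| = 35.40 ✓; |QH| = 11.10 ✓; ∠(QH, HD) = 90.00° ✓; |HD| = 22.80 ✓; |VD| = 52.18 ✓.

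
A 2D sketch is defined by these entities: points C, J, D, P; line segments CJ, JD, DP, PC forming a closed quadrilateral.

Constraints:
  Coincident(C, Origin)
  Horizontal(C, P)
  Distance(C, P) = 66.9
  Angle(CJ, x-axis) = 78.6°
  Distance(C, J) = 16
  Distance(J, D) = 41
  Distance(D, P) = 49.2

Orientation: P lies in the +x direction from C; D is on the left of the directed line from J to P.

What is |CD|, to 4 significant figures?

53.68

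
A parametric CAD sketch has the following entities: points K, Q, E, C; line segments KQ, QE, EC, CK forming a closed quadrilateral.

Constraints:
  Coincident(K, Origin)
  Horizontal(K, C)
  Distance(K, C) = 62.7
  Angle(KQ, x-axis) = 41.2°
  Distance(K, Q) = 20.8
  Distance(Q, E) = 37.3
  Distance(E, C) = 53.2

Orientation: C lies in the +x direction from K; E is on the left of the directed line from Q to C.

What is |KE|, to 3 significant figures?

57.5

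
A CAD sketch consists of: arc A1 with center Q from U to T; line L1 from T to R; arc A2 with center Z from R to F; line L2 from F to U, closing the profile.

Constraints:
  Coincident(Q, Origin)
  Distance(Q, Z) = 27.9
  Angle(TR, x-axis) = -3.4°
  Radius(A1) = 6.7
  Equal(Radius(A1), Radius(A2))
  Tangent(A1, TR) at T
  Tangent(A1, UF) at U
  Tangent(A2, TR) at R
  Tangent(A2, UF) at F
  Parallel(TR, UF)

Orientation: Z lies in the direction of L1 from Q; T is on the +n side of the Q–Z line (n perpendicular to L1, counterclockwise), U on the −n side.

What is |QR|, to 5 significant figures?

28.693

The slot axis is L1's direction at -3.4°, so u = (cos -3.4°, sin -3.4°) = (0.99824, -0.059306) and n = (−sin -3.4°, cos -3.4°) = (0.059306, 0.99824). Q is at the origin and Z lies 27.9 along u from Q, so Z = 27.9·u = (27.851, -1.6546). Tangency of A1 to both parallel lines with radius 6.7 puts T and U at Q ± 6.7·n: T = (0.39735, 6.6882), U = (-0.39735, -6.6882). Equal radii place R and F the same way about Z: R = Z + 6.7·n = (28.248, 5.0336), F = Z − 6.7·n = (27.454, -8.3429). Then |QR| = |R − Q| = 28.693.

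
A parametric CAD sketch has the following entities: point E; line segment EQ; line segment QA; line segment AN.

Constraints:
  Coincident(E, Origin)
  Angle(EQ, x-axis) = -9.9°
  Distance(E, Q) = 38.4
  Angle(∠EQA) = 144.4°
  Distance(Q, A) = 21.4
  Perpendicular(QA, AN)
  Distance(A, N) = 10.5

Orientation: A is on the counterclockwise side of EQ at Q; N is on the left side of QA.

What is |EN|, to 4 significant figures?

53.94

E is at the origin; EQ runs at -9.9° with length 38.4, so Q = 38.4·(cos -9.9°, sin -9.9°) = (37.83, -6.602). ∠EQA = 144.4°, so QA runs at -9.9° + (180° − 144.4°) = 25.70° from the x-axis; with |QA| = 21.4, A = Q + 21.4·(cos 25.70°, sin 25.70°) = (57.11, 2.678). QA is perpendicular to AN; with |AN| = 10.5 on the left of QA, N = A + 10.5·(-0.4337, 0.9011) = (52.56, 12.14). Then |EN| = |N − E| = 53.94.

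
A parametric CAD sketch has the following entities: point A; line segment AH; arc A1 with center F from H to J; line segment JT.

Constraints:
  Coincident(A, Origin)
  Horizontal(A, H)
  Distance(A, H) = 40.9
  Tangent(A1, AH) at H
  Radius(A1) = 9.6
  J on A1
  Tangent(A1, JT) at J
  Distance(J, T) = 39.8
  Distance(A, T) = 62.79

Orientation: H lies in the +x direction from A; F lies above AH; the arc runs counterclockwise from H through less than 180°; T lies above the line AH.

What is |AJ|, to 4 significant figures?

51.58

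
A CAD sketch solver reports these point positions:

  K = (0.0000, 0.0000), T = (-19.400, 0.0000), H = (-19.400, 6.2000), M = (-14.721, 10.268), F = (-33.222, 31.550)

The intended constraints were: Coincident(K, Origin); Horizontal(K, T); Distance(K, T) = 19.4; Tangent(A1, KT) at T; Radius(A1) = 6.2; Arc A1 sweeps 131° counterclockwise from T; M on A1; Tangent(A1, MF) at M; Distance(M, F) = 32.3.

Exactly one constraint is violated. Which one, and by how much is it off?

Distance(M, F) = 32.3 — off by 4.10.

K = (0.00, 0.00) ✓; K.y = 0.00, T.y = 0.00 ✓; |KT| = 19.40 ✓; ∠(HT, TK) = 90.00° ✓; |HT| = 6.200 ✓; bearing(H→M) − bearing(H→T) = 131.0° ✓; |HM| = 6.200 ✓; ∠(HM, MF) = 90.00° ✓; |MF| = 28.20 ✗.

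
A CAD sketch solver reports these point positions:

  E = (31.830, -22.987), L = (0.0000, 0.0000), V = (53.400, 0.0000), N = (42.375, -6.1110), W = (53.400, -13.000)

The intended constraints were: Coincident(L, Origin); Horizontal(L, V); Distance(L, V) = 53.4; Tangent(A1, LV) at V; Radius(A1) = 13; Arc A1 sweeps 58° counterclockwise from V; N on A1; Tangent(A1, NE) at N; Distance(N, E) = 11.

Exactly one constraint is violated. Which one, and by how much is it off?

Distance(N, E) = 11 — off by 8.90.

L = (0.00, 0.00) ✓; L.y = 0.00, V.y = 0.00 ✓; |LV| = 53.40 ✓; ∠(WV, VL) = 90.00° ✓; |WV| = 13.00 ✓; bearing(W→N) − bearing(W→V) = 58.00° ✓; |WN| = 13.00 ✓; ∠(WN, NE) = 90.00° ✓; |NE| = 19.90 ✗.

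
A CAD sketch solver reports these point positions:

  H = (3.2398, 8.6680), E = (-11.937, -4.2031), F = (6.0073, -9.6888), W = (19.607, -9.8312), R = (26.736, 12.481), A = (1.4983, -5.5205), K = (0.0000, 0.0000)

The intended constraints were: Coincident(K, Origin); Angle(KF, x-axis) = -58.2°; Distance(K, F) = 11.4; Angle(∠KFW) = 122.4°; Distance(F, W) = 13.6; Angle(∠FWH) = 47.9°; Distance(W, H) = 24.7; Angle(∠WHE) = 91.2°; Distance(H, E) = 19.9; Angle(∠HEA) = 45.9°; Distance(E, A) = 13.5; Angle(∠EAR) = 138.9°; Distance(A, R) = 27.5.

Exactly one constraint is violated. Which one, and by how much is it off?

Distance(A, R) = 27.5 — off by 3.50.

K = (0.00, 0.00) ✓; KF at -58.20° ✓; |KF| = 11.40 ✓; ∠KFW = 122.4° ✓; |FW| = 13.60 ✓; ∠FWH = 47.90° ✓; |WH| = 24.70 ✓; ∠WHE = 91.20° ✓; |HE| = 19.90 ✓; ∠HEA = 45.90° ✓; |EA| = 13.50 ✓; ∠EAR = 138.9° ✓; |AR| = 31.00 ✗.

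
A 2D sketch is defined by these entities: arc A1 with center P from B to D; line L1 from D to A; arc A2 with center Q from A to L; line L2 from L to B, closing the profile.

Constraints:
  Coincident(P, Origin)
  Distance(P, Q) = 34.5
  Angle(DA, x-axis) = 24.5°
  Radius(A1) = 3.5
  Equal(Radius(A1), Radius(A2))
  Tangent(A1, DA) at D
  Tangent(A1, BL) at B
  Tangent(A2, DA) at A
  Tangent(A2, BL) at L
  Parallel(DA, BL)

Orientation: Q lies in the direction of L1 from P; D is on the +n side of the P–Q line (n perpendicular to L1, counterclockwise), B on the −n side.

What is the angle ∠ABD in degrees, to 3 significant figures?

78.5°

The slot axis is L1's direction at 24.5°, so u = (cos 24.5°, sin 24.5°) = (0.910, 0.415) and n = (−sin 24.5°, cos 24.5°) = (-0.415, 0.910). P is at the origin and Q lies 34.5 along u from P, so Q = 34.5·u = (31.4, 14.3). Tangency of A1 to both parallel lines with radius 3.5 puts D and B at P ± 3.5·n: D = (-1.45, 3.18), B = (1.45, -3.18). Equal radii place A and L the same way about Q: A = Q + 3.5·n = (29.9, 17.5), L = Q − 3.5·n = (32.8, 11.1). Then cos ∠ABD = BA·BD / (|BA||BD|), giving 78.5°.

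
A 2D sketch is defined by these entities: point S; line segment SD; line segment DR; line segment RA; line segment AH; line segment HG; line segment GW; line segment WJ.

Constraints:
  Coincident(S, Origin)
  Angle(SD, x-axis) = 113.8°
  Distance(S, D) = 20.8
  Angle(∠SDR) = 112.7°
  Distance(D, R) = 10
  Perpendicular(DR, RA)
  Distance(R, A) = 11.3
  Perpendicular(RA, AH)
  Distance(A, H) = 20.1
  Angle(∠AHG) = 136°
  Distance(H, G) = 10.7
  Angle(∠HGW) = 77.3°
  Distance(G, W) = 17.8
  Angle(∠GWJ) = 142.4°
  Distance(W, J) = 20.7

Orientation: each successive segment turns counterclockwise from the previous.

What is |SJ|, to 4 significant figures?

34.89

∠HGW = 77.3° gives GW at 147.8° from the x-axis; with |GW| = 17.8, W = (-5.588, 24.99). ∠GWJ = 142.4° gives WJ at -174.6° from the x-axis; with |WJ| = 20.7, J = (-26.20, 23.04). Then |SJ| = |J − S| = 34.89.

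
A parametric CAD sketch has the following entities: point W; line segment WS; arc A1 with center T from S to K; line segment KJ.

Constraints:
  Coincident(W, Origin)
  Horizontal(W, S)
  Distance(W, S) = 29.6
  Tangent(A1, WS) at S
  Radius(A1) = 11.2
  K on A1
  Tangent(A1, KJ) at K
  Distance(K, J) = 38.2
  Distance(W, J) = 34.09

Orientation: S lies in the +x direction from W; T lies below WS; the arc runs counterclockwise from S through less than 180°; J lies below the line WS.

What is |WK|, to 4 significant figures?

21.29

Checks: |TK| = 11.20 ✓; ∠(TK, KJ) = 90.00° ✓; |KJ| = 38.20 ✓; |WJ| = 34.09 ✓.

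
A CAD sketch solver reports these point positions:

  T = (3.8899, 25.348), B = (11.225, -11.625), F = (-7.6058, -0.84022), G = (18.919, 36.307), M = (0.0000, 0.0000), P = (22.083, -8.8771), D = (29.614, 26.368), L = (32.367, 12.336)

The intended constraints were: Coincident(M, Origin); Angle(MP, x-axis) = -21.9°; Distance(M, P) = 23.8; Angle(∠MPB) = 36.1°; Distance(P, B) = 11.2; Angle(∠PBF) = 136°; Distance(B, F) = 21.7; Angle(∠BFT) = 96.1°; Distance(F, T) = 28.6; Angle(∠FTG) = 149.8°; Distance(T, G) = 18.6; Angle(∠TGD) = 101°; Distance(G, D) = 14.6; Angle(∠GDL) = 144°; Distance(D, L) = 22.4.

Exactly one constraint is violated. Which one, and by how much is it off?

Distance(D, L) = 22.4 — off by 8.10.

M = (0.00, 0.00) ✓; MP at -21.90° ✓; |MP| = 23.80 ✓; ∠MPB = 36.10° ✓; |PB| = 11.20 ✓; ∠PBF = 136.0° ✓; |BF| = 21.70 ✓; ∠BFT = 96.10° ✓; |FT| = 28.60 ✓; ∠FTG = 149.8° ✓; |TG| = 18.60 ✓; ∠TGD = 101.0° ✓; |GD| = 14.60 ✓; ∠GDL = 144.0° ✓; |DL| = 14.30 ✗.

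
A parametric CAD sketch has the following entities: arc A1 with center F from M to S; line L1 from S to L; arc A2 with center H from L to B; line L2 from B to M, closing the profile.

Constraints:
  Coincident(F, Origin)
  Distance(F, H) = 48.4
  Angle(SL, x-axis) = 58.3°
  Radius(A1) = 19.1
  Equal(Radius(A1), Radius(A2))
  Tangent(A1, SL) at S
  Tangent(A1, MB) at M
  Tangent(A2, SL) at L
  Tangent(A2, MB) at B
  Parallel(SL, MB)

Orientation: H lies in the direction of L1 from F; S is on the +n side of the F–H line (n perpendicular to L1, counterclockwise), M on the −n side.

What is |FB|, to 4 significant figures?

52.03

The slot axis is L1's direction at 58.3°, so u = (cos 58.3°, sin 58.3°) = (0.5255, 0.8508) and n = (−sin 58.3°, cos 58.3°) = (-0.8508, 0.5255). F is at the origin and H lies 48.4 along u from F, so H = 48.4·u = (25.43, 41.18). Tangency of A1 to both parallel lines with radius 19.1 puts S and M at F ± 19.1·n: S = (-16.25, 10.04), M = (16.25, -10.04). Equal radii place L and B the same way about H: L = H + 19.1·n = (9.182, 51.22), B = H − 19.1·n = (41.68, 31.14). Then |FB| = |B − F| = 52.03.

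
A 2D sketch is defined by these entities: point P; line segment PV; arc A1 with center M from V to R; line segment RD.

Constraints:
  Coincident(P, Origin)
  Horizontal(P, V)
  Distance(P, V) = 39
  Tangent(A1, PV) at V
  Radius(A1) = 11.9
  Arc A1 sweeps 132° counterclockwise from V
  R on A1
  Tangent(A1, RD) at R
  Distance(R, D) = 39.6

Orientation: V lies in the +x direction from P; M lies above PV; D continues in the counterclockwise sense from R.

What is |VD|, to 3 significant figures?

52.4

P is at the origin; P and V share the same y with |PV| = 39.0 and V on the +x side, so V = (39.0, 0.00). The tangent condition forces MV to be normal to PV, so M = V + (0, 11.9) = (39.0, 11.9). On A1, V sits at bearing -90° from M; a 132° counterclockwise sweep puts R at bearing 42°, so R = M + 11.9·(cos 42°, sin 42°) = (47.8, 19.9). Tangency of A1 to RD means the radius MR is perpendicular to RD, so RD runs along (−sin 42°, cos 42°); with |RD| = 39.6, D = (21.3, 49.3). Then |VD| = |D − V| = 52.4.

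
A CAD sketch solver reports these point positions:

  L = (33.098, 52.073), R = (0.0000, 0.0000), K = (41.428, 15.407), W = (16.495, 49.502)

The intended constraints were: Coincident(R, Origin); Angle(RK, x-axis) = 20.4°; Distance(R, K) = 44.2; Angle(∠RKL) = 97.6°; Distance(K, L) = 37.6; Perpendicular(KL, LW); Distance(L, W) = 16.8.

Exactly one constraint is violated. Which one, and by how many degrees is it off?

Perpendicular(KL, LW) — off by 4.00°.

R = (0.00, 0.00) ✓; RK at 20.40° ✓; |RK| = 44.20 ✓; ∠RKL = 97.60° ✓; |KL| = 37.60 ✓; ∠(KL, LW) = 86.00° ✗; |LW| = 16.80 ✓.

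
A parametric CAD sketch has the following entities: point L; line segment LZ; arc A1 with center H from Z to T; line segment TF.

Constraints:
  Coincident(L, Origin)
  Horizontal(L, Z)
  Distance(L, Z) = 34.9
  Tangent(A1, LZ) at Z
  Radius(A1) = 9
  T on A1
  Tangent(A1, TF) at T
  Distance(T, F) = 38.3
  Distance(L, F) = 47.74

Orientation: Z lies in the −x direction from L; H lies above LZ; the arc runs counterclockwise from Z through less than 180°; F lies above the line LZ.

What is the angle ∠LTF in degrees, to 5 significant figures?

92.232°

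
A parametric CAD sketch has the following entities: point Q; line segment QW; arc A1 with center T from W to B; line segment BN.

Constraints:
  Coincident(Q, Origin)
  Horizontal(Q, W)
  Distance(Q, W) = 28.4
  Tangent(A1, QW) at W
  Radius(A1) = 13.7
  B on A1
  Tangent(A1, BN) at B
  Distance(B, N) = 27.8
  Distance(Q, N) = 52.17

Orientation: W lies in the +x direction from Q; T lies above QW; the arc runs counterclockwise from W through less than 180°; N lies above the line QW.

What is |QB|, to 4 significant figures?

45.22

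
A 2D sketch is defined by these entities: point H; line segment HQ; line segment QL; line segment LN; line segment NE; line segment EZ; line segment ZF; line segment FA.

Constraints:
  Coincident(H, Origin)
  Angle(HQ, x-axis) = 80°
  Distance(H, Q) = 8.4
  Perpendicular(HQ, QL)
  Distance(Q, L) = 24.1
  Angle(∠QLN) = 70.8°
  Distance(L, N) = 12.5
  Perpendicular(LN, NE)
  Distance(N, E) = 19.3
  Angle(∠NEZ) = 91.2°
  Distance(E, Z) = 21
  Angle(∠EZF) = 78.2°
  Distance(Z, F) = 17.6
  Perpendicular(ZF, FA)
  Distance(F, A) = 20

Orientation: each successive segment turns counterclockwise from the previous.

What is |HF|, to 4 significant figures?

27.46

H is at the origin; HQ runs at 80.0° with length 8.4, so Q = (1.459, 8.272). The perpendicularity gives QL at right angles to HQ, so QL runs at 170.0°; with |QL| = 24.1, L = (-22.28, 12.46). ∠QLN = 70.8° gives LN at -80.80° from the x-axis; with |LN| = 12.5, N = (-20.28, 0.1181). The perpendicularity gives NE at right angles to LN, so NE runs at 9.200°; with |NE| = 19.3, E = (-1.225, 3.204). ∠NEZ = 91.2° gives EZ at 98.00° from the x-axis; with |EZ| = 21.0, Z = (-4.148, 24.00). ∠EZF = 78.2° gives ZF at -160.2° from the x-axis; with |ZF| = 17.6, F = (-20.71, 18.04). Then |HF| = |F − H| = 27.46.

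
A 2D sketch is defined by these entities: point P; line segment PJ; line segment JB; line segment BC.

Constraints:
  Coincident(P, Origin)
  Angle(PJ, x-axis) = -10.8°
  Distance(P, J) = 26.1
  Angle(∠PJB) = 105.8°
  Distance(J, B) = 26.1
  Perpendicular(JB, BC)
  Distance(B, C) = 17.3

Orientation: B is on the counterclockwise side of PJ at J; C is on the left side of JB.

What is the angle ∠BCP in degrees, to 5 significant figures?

103.24°

P is at the origin; PJ runs at -10.8° with length 26.1, so J = 26.1·(cos -10.8°, sin -10.8°) = (25.638, -4.8907). ∠PJB = 105.8°, so JB runs at -10.8° + (180° − 105.8°) = 63.400° from the x-axis; with |JB| = 26.1, B = J + 26.1·(cos 63.400°, sin 63.400°) = (37.324, 18.447). The perpendicularity gives BC at right angles to JB; with |BC| = 17.3 on the left of JB, C = B + 17.3·(-0.89415, 0.44776) = (21.855, 26.193). Then cos ∠BCP = CB·CP / (|CB||CP|), giving 103.24°.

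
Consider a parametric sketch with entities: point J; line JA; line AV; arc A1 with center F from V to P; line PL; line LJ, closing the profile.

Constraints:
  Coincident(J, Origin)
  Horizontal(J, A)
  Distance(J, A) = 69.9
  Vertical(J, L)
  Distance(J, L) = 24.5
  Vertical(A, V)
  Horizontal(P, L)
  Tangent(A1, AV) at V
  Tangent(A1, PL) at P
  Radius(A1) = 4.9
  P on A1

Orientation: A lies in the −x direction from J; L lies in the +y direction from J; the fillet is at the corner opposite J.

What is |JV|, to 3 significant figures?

72.6

J is at the origin; JA is horizontal with |JA| = 69.9 and A on the −x side, so A = (-69.9, 0.00). JL is vertical with |JL| = 24.5 and L on the +y side, so L = (0.00, 24.5). The virtual corner opposite J is at (-69.9, 24.5). Since A1 is tangent to AV there, FV ⟂ AV and the tangent condition forces FP to be normal to PL, with radius 4.9, so the center F sits 4.9 in from both sides at F = (-65.0, 19.6). That places the tangent points at V = (-69.9, 19.6) on AV and P = (-65.0, 24.5) on PL. Then |JV| = |V − J| = 72.6.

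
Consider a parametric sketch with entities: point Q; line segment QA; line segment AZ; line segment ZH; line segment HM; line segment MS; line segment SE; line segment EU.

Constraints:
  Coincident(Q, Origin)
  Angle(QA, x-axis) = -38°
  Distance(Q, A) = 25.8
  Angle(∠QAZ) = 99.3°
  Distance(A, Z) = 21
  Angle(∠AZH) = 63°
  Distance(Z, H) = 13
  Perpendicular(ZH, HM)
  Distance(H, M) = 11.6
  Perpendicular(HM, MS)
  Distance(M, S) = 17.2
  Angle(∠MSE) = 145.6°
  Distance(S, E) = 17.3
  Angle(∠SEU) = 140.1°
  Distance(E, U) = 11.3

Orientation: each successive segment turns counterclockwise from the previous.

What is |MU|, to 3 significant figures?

40.2

Q is at the origin; QA runs at -38.0° with length 25.8, so A = (20.3, -15.9). ∠QAZ = 99.3° gives AZ at 42.7° from the x-axis; with |AZ| = 21.0, Z = (35.8, -1.64). ∠AZH = 63.0° gives ZH at 160° from the x-axis; with |ZH| = 13.0, H = (23.6, 2.87). ZH is perpendicular to HM, so HM runs at -110°; with |HM| = 11.6, M = (19.5, -8.01). HM is perpendicular to MS, so MS runs at -20.3°; with |MS| = 17.2, S = (35.7, -14.0). ∠MSE = 145.6° gives SE at 14.1° from the x-axis; with |SE| = 17.3, E = (52.5, -9.76). ∠SEU = 140.1° gives EU at 54.0° from the x-axis; with |EU| = 11.3, U = (59.1, -0.623). Then |MU| = |U − M| = 40.2.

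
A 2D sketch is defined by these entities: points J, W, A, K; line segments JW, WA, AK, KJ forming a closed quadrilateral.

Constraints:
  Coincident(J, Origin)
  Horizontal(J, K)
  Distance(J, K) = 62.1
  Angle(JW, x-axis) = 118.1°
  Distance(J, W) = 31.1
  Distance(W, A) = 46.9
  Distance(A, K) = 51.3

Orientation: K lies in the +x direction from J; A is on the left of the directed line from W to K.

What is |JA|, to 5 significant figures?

50.550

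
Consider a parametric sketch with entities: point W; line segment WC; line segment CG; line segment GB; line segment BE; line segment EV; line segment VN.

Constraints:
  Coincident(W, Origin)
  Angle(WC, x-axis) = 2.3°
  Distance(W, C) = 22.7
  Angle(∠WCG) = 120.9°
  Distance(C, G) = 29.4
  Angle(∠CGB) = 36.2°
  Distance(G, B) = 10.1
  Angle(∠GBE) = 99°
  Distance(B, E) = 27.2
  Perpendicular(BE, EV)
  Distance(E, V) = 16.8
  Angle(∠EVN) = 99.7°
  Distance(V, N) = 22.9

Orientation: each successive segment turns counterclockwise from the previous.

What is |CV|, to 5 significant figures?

28.656

W is at the origin; WC runs at 2.3° with length 22.7, so C = (22.682, 0.91099). ∠WCG = 120.9° gives CG at 61.400° from the x-axis; with |CG| = 29.4, G = (36.755, 26.724). ∠CGB = 36.2° gives GB at -154.80° from the x-axis; with |GB| = 10.1, B = (27.617, 22.423). ∠GBE = 99.0° gives BE at -73.800° from the x-axis; with |BE| = 27.2, E = (35.205, -3.6967). The perpendicularity gives EV at right angles to BE, so EV runs at 16.200°; with |EV| = 16.8, V = (51.338, 0.99038). Then |CV| = |V − C| = 28.656.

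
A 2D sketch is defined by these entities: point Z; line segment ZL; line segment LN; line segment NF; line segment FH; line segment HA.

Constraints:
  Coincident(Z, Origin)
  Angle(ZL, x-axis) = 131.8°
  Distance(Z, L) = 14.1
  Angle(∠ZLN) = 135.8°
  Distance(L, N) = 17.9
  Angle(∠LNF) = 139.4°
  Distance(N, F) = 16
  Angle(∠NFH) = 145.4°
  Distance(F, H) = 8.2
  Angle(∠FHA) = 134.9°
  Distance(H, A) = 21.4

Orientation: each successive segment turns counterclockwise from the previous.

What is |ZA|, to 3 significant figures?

41.4

Z is at the origin; ZL runs at 131.8° with length 14.1, so L = (-9.40, 10.5). ∠ZLN = 135.8° gives LN at 176° from the x-axis; with |LN| = 17.9, N = (-27.3, 11.8). ∠LNF = 139.4° gives NF at -143° from the x-axis; with |NF| = 16.0, F = (-40.1, 2.22). ∠NFH = 145.4° gives FH at -109° from the x-axis; with |FH| = 8.2, H = (-42.7, -5.54). ∠FHA = 134.9° gives HA at -63.7° from the x-axis; with |HA| = 21.4, A = (-33.3, -24.7). Then |ZA| = |A − Z| = 41.4.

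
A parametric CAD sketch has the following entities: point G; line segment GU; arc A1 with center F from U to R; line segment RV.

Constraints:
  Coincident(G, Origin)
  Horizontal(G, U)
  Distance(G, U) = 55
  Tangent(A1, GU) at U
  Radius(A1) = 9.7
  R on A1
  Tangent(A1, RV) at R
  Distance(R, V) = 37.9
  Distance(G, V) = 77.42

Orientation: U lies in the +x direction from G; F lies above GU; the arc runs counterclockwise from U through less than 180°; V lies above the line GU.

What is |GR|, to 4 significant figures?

65.53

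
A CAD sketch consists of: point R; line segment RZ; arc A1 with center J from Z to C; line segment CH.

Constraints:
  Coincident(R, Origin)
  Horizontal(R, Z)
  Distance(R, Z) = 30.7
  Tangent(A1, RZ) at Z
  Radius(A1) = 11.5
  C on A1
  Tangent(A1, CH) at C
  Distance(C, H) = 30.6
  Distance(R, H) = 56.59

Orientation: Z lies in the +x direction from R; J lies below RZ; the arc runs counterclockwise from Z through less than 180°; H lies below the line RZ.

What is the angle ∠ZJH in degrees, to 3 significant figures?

171°

R is at the origin; RZ is horizontal with |RZ| = 30.7 and Z on the +x side, so Z = (30.7, 0.00). Since A1 is tangent to RZ there, JZ ⟂ RZ, so J = Z + (0, -11.5) = (30.7, -11.5). Since JC ⟂ CH (tangency), |JH| = √(11.5² + 30.6²) = 32.7 regardless of where C sits on A1. So H lies on both circle(R, 56.59) and circle(J, 32.7); the below-RZ intersection is H = (35.9, -43.8). C is the foot of the tangent from H: C = (20.7, -17.2).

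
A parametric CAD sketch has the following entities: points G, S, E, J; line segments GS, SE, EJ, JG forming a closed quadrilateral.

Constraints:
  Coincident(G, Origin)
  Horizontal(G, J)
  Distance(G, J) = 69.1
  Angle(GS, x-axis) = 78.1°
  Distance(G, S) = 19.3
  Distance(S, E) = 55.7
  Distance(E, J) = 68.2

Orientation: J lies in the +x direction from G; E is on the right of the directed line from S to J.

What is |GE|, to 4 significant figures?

38.06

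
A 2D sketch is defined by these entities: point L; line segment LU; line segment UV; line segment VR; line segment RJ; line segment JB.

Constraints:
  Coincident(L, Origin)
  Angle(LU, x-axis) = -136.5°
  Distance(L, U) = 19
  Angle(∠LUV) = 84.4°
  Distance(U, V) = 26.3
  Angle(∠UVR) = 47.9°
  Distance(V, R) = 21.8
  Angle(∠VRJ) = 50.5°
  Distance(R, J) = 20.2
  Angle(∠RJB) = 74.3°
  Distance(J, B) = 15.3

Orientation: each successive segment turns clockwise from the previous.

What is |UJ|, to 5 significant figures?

9.5280

∠UVR = 47.9° gives VR at -4.2000° from the x-axis; with |VR| = 21.8, R = (-8.1964, 6.0776). ∠VRJ = 50.5° gives RJ at -133.70° from the x-axis; with |RJ| = 20.2, J = (-22.152, -8.5264). Then |UJ| = |J − U| = 9.5280.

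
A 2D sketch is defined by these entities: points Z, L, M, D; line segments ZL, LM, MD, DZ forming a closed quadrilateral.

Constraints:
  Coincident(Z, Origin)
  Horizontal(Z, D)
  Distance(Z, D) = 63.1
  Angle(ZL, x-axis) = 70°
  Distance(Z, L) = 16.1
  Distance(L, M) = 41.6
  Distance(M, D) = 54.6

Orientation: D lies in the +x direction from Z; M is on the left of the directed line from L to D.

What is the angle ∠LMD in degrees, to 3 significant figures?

75.1°

Checks: |LM| = 41.60 ✓; |MD| = 54.60 ✓.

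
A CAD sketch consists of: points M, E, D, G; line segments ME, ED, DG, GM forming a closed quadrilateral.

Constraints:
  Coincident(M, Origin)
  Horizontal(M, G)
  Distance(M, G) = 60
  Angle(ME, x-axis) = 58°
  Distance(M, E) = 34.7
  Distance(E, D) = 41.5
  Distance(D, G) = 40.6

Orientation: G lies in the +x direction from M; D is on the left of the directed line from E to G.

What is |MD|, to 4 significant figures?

71.08

Checks: |MG| = 60.00 ✓; |ME| = 34.70 ✓; |ED| = 41.50 ✓; |DG| = 40.60 ✓.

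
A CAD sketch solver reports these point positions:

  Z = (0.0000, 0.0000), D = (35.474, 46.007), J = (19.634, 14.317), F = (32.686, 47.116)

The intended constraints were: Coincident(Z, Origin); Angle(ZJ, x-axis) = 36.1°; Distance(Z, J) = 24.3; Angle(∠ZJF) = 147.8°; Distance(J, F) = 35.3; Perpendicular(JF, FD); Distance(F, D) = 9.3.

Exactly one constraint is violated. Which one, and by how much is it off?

Distance(F, D) = 9.3 — off by 6.30.

Z = (0.00, 0.00) ✓; ZJ at 36.10° ✓; |ZJ| = 24.30 ✓; ∠ZJF = 147.8° ✓; |JF| = 35.30 ✓; ∠(JF, FD) = 89.99° ✓; |FD| = 3.000 ✗.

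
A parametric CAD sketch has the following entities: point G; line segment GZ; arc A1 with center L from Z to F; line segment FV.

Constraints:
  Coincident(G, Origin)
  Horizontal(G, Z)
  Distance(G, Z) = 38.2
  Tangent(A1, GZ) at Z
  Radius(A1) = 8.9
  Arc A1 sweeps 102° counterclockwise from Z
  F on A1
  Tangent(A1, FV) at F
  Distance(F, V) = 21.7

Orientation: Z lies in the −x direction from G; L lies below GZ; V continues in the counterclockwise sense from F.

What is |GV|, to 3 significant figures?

53.1

On A1, Z sits at bearing 90° from L; a 102° counterclockwise sweep puts F at bearing 192°, so F = L + 8.9·(cos 192°, sin 192°) = (-46.9, -10.8). A1 meets FV tangentially, so LF is at right angles to FV, so FV runs along (−sin 192°, cos 192°); with |FV| = 21.7, V = (-42.4, -32.0). Then |GV| = |V − G| = 53.1.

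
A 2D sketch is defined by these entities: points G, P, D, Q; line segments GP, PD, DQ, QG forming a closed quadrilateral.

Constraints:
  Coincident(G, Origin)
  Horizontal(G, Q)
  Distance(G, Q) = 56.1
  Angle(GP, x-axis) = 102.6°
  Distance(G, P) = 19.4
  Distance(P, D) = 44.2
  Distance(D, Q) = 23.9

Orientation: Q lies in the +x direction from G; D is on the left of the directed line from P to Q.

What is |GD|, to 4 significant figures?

43.66

G is at the origin; G and Q share the same y with |GQ| = 56.1 and Q in +x, so Q = (56.1, 0). GP runs at 102.6° with |GP| = 19.4, so P = (-4.232, 18.93). D is determined by |PD| = 44.2 and |DQ| = 23.9 together: it lies at the intersection of circle(P, 44.2) and circle(Q, 23.9). With |PQ| = 63.23, the foot of the radical line on PQ is 42.55 from P and the perpendicular offset is √(44.2² − 42.55²) = 11.97. Taking the left-of-PQ solution: D = (39.95, 17.62).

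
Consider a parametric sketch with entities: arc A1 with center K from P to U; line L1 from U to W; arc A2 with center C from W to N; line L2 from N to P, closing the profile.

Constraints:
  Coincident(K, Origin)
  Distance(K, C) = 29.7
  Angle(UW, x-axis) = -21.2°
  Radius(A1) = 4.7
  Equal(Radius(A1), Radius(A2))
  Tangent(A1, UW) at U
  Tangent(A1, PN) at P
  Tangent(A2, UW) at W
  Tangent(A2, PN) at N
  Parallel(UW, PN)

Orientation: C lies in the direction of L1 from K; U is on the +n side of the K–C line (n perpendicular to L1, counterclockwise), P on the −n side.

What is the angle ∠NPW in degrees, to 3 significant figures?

17.6°

The slot axis is L1's direction at -21.2°, so u = (cos -21.2°, sin -21.2°) = (0.932, -0.362) and n = (−sin -21.2°, cos -21.2°) = (0.362, 0.932). K is at the origin and C lies 29.7 along u from K, so C = 29.7·u = (27.7, -10.7). Tangency of A1 to both parallel lines with radius 4.7 puts U and P at K ± 4.7·n: U = (1.70, 4.38), P = (-1.70, -4.38). Equal radii place W and N the same way about C: W = C + 4.7·n = (29.4, -6.36), N = C − 4.7·n = (26.0, -15.1). Then cos ∠NPW = PN·PW / (|PN||PW|), giving 17.6°.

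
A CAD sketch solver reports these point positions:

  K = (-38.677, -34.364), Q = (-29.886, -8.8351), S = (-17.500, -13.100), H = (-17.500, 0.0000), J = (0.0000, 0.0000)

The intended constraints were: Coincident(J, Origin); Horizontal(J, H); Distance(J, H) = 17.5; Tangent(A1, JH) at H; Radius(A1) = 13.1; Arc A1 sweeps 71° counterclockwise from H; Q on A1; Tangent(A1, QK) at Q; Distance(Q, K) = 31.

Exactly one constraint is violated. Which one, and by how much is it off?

Distance(Q, K) = 31 — off by 4.00.

J = (0.00, 0.00) ✓; J.y = 0.00, H.y = 0.00 ✓; |JH| = 17.50 ✓; ∠(SH, HJ) = 90.00° ✓; |SH| = 13.10 ✓; bearing(S→Q) − bearing(S→H) = 71.00° ✓; |SQ| = 13.10 ✓; ∠(SQ, QK) = 90.00° ✓; |QK| = 27.00 ✗.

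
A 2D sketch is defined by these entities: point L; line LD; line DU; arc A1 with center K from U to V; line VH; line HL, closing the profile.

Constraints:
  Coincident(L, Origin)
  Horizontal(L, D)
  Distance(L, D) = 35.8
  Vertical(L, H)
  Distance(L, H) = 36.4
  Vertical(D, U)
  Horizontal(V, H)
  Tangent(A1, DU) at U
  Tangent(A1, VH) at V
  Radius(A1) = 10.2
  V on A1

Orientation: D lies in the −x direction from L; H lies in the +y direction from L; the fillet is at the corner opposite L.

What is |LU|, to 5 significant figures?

44.363

L is at the origin; LD is horizontal with |LD| = 35.8 and D on the −x side, so D = (-35.800, 0.0000). L and H share the same x with |LH| = 36.4 and H on the +y side, so H = (0.0000, 36.400). The virtual corner opposite L is at (-35.800, 36.400). Since A1 is tangent to DU there, KU ⟂ DU and tangency of A1 to VH means the radius KV is perpendicular to VH, with radius 10.2, so the center K sits 10.2 in from both sides at K = (-25.600, 26.200). That places the tangent points at U = (-35.800, 26.200) on DU and V = (-25.600, 36.400) on VH. Then |LU| = |U − L| = 44.363.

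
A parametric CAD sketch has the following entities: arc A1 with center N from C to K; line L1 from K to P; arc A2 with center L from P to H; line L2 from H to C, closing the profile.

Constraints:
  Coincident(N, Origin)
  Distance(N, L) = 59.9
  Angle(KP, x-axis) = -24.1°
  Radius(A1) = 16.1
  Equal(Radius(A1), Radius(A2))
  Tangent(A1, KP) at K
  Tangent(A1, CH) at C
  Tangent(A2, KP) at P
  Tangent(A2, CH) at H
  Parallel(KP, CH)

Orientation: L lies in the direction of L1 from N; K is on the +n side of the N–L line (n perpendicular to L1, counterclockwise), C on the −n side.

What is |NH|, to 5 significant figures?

62.026

The slot axis is L1's direction at -24.1°, so u = (cos -24.1°, sin -24.1°) = (0.91283, -0.40833) and n = (−sin -24.1°, cos -24.1°) = (0.40833, 0.91283). N is at the origin and L lies 59.9 along u from N, so L = 59.9·u = (54.679, -24.459). Tangency of A1 to both parallel lines with radius 16.1 puts K and C at N ± 16.1·n: K = (6.5741, 14.697), C = (-6.5741, -14.697). Equal radii place P and H the same way about L: P = L + 16.1·n = (61.253, -9.7624), H = L − 16.1·n = (48.105, -39.156). Then |NH| = |H − N| = 62.026.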